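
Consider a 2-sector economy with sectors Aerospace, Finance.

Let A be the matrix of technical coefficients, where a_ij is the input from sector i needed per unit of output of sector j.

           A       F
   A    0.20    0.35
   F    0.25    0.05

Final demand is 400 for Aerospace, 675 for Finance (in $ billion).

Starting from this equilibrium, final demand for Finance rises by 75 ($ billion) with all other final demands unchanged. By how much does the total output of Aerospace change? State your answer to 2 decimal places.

I − A =
  [   0.80    -0.35]
  [  -0.25     0.95]
det(I−A) = (0.80)(0.95) − (-0.35)(-0.25) = 0.6725
adj(I−A) = [[0.95, 0.35], [0.25, 0.80]]
(I − A)⁻¹ = adj(I−A) / det(I−A) ≈
  [   1.4126     0.5204]
  [   0.3717     1.1896]
Δx = (I − A)⁻¹ Δd with Δd having +75 in the Finance component and 0 elsewhere.
So Δx_A = L_AF · (+75), where L_AF = adj(I−A)_AF / det(I−A) = 0.35 / 0.6725.
Δx_A = 0.35 × (+75) / 0.6725 = 26.25 / 0.6725 ≈ 39.03.

Δx_A = 39.03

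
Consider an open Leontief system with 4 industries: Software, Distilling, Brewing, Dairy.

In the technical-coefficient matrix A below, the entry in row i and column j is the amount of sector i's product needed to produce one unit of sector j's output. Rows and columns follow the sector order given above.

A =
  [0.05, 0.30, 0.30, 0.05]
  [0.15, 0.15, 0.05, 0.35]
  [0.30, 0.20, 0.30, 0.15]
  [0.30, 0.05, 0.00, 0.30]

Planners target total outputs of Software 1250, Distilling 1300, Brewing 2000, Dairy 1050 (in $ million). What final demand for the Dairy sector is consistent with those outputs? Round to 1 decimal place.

d_4 = 295.0

I − A =
  [   0.95    -0.30    -0.30    -0.05]
  [  -0.15     0.85    -0.05    -0.35]
  [  -0.30    -0.20     0.70    -0.15]
  [  -0.30    -0.05     0.00     0.70]
d = (I − A) x:
  d_1 = (+0.95)·1250 + (-0.30)·1300 + (-0.30)·2000 + (-0.05)·1050 = 145.0
  d_2 = (-0.15)·1250 + (+0.85)·1300 + (-0.05)·2000 + (-0.35)·1050 = 450.0
  d_3 = (-0.30)·1250 + (-0.20)·1300 + (+0.70)·2000 + (-0.15)·1050 = 607.5
  d_4 = (-0.30)·1250 + (-0.05)·1300 + (+0.00)·2000 + (+0.70)·1050 = 295.0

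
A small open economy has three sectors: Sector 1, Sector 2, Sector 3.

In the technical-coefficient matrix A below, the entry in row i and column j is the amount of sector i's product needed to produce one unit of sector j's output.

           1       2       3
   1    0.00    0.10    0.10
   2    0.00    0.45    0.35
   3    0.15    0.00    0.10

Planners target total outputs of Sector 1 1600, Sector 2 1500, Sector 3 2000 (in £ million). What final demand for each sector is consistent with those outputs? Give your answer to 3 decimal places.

d_1 = 1250.000, d_2 = 125.000, d_3 = 1560.000

I − A =
  [   1.00    -0.10    -0.10]
  [   0.00     0.55    -0.35]
  [  -0.15     0.00     0.90]
d = (I − A) x:
  d_1 = (+1.00)·1600 + (-0.10)·1500 + (-0.10)·2000 = 1250.000
  d_2 = (+0.00)·1600 + (+0.55)·1500 + (-0.35)·2000 = 125.000
  d_3 = (-0.15)·1600 + (+0.00)·1500 + (+0.90)·2000 = 1560.000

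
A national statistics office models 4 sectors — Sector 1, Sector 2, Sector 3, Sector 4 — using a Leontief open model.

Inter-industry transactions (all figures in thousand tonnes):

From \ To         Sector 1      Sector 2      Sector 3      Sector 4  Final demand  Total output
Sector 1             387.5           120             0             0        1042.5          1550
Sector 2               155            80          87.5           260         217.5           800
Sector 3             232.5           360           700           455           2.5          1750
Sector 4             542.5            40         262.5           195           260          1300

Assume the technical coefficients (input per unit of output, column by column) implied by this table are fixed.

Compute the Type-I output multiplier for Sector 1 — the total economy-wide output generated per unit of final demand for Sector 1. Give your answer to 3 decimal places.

Technical coefficients a_ij = z_ij / X_j:
  a_11 = 387.5/1550 = 0.25, a_21 = 155/1550 = 0.10, a_31 = 232.5/1550 = 0.15, a_41 = 542.5/1550 = 0.35
  a_12 = 120/800 = 0.15, a_22 = 80/800 = 0.10, a_32 = 360/800 = 0.45, a_42 = 40/800 = 0.05
  a_13 = 0/1750 = 0.00, a_23 = 87.5/1750 = 0.05, a_33 = 700/1750 = 0.40, a_43 = 262.5/1750 = 0.15
  a_14 = 0/1300 = 0.00, a_24 = 260/1300 = 0.20, a_34 = 455/1300 = 0.35, a_44 = 195/1300 = 0.15
I − A =
  [   0.75    -0.15     0.00     0.00]
  [  -0.10     0.90    -0.05    -0.20]
  [  -0.15    -0.45     0.60    -0.35]
  [  -0.35    -0.05    -0.15     0.85]
Compute the cofactors C_ij = (−1)^(i+j)·(3×3 minor ij) of I−A; the adjugate is their transpose:
adj(I−A) = Cᵀ =
  [ 0.372250   0.068625   0.010875   0.020625]
  [ 0.104750   0.343125   0.054375   0.103125]
  [ 0.295000   0.337500   0.543000   0.303000]
  [ 0.211500   0.108000   0.103500   0.378000]
det(I−A) = Σ_j (I−A)_1j·C_1j = (0.75)(0.372250) + (-0.15)(0.104750) + (0.00)(0.295000) + (0.00)(0.211500) = 0.263475
(I − A)⁻¹ = adj(I−A) / det(I−A) ≈
  [   1.4128     0.2605     0.0413     0.0783]
  [   0.3976     1.3023     0.2064     0.3914]
  [   1.1197     1.2810     2.0609     1.1500]
  [   0.8027     0.4099     0.3928     1.4347]
The output multiplier for sector j is the column-j sum of the Leontief inverse (I − A)⁻¹ = adj(I−A) / det(I−A).
Column 1 of adj(I−A): (0.372250, 0.104750, 0.295000, 0.211500); det(I−A) = 0.263475.
m_1 = (0.372250 + 0.104750 + 0.295000 + 0.211500) / 0.263475 = 0.9835 / 0.263475 ≈ 3.733.

m_1 = 3.733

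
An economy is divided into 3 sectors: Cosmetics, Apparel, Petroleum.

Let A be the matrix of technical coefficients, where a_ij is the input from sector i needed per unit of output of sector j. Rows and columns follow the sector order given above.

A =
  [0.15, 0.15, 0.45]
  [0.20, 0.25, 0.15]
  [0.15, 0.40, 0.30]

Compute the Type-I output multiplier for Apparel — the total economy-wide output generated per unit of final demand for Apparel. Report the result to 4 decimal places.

m_2 = 4.1337

I − A =
  [   0.85    -0.15    -0.45]
  [  -0.20     0.75    -0.15]
  [  -0.15    -0.40     0.70]
Cofactors of I−A, C_ij = (−1)^(i+j)·(minor ij) (rows/columns in the sector order above):
  C_11 = (0.75)(0.70) − (-0.15)(-0.40) = 0.4650
  C_12 = −[(-0.20)(0.70) − (-0.15)(-0.15)] = 0.1625
  C_13 = (-0.20)(-0.40) − (0.75)(-0.15) = 0.1925
  C_21 = −[(-0.15)(0.70) − (-0.45)(-0.40)] = 0.2850
  C_22 = (0.85)(0.70) − (-0.45)(-0.15) = 0.5275
  C_23 = −[(0.85)(-0.40) − (-0.15)(-0.15)] = 0.3625
  C_31 = (-0.15)(-0.15) − (-0.45)(0.75) = 0.3600
  C_32 = −[(0.85)(-0.15) − (-0.45)(-0.20)] = 0.2175
  C_33 = (0.85)(0.75) − (-0.15)(-0.20) = 0.6075
det(I−A) = Σ_j (I−A)_1j·C_1j = (0.85)(0.4650) + (-0.15)(0.1625) + (-0.45)(0.1925) = 0.28425
adj(I−A) = Cᵀ =
  [ 0.4650   0.2850   0.3600]
  [ 0.1625   0.5275   0.2175]
  [ 0.1925   0.3625   0.6075]
(I − A)⁻¹ = adj(I−A) / det(I−A) ≈
  [   1.63588     1.00264     1.26649]
  [   0.57168     1.85576     0.76517]
  [   0.67722     1.27529     2.13720]
The output multiplier for sector j is the column-j sum of the Leontief inverse (I − A)⁻¹ = adj(I−A) / det(I−A).
Column 2 of adj(I−A): (0.2850, 0.5275, 0.3625); det(I−A) = 0.28425.
m_2 = (0.2850 + 0.5275 + 0.3625) / 0.28425 = 1.175 / 0.28425 ≈ 4.1337.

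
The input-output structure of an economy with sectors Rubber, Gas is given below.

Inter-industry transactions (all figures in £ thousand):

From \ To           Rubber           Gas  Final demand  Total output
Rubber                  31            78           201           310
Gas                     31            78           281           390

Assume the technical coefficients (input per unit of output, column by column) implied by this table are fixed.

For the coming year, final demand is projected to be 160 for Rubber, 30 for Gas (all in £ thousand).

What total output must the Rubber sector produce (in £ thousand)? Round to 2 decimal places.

Technical coefficients a_ij = z_ij / X_j:
  a_RR = 31/310 = 0.10, a_GR = 31/310 = 0.10
  a_RG = 78/390 = 0.20, a_GG = 78/390 = 0.20
I − A =
  [   0.90    -0.20]
  [  -0.10     0.80]
det(I−A) = (0.90)(0.80) − (-0.20)(-0.10) = 0.7000
adj(I−A) = [[0.80, 0.20], [0.10, 0.90]]
(I − A)⁻¹ = adj(I−A) / det(I−A) ≈
  [   1.1429     0.2857]
  [   0.1429     1.2857]
x = (I − A)⁻¹ d = adj(I−A)·d / det(I−A), with det(I−A) = 0.7000:
  x_R = (0.80·160 + 0.20·30) / 0.7000 = 134.00 / 0.7000 ≈ 191.43
  x_G = (0.10·160 + 0.90·30) / 0.7000 = 43.00 / 0.7000 ≈ 61.43

x_R = 191.43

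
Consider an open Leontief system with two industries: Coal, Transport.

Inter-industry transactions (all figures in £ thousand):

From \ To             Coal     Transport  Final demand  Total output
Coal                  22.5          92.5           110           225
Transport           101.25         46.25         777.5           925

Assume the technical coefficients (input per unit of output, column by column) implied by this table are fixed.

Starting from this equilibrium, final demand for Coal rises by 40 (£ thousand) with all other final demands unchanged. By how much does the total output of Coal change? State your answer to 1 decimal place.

Technical coefficients a_ij = z_ij / X_j:
  a_CC = 22.5/225 = 0.10, a_TC = 101.25/225 = 0.45
  a_CT = 92.5/925 = 0.10, a_TT = 46.25/925 = 0.05
I − A =
  [   0.90    -0.10]
  [  -0.45     0.95]
det(I−A) = (0.90)(0.95) − (-0.10)(-0.45) = 0.8100
adj(I−A) = [[0.95, 0.10], [0.45, 0.90]]
(I − A)⁻¹ = adj(I−A) / det(I−A) ≈
  [   1.1728     0.1235]
  [   0.5556     1.1111]
Δx = (I − A)⁻¹ Δd with Δd having +40 in the Coal component and 0 elsewhere.
So Δx_C = L_CC · (+40), where L_CC = adj(I−A)_CC / det(I−A) = 0.95 / 0.8100.
Δx_C = 0.95 × (+40) / 0.8100 = 38.00 / 0.8100 ≈ 46.9.

Δx_C = 46.9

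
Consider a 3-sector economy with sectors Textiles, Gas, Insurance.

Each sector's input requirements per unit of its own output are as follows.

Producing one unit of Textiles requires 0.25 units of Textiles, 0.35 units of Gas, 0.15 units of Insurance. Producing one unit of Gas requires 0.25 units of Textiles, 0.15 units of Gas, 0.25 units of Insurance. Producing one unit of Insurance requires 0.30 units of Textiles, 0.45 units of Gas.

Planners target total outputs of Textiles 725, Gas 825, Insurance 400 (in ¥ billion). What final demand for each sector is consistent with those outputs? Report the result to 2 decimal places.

I − A =
  [   0.75    -0.25    -0.30]
  [  -0.35     0.85    -0.45]
  [  -0.15    -0.25     1.00]
d = (I − A) x:
  d_1 = (+0.75)·725 + (-0.25)·825 + (-0.30)·400 = 217.50
  d_2 = (-0.35)·725 + (+0.85)·825 + (-0.45)·400 = 267.50
  d_3 = (-0.15)·725 + (-0.25)·825 + (+1.00)·400 = 85.00

d_1 = 217.50, d_2 = 267.50, d_3 = 85.00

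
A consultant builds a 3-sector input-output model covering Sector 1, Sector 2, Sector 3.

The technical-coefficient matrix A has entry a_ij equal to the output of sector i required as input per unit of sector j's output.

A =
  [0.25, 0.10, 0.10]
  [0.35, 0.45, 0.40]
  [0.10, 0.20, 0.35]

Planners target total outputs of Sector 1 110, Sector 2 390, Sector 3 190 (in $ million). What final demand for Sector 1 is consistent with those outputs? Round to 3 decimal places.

I − A =
  [   0.75    -0.10    -0.10]
  [  -0.35     0.55    -0.40]
  [  -0.10    -0.20     0.65]
d = (I − A) x:
  d_1 = (+0.75)·110 + (-0.10)·390 + (-0.10)·190 = 24.500
  d_2 = (-0.35)·110 + (+0.55)·390 + (-0.40)·190 = 100.000
  d_3 = (-0.10)·110 + (-0.20)·390 + (+0.65)·190 = 34.500

d_1 = 24.500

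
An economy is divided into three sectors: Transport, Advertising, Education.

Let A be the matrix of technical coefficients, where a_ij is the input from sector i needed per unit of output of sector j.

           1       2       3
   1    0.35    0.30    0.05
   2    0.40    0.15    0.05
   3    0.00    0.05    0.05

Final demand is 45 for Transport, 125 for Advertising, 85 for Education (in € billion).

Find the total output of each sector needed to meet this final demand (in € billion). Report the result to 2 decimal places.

I − A =
  [   0.65    -0.30    -0.05]
  [  -0.40     0.85    -0.05]
  [   0.00    -0.05     0.95]
Cofactors of I−A, C_ij = (−1)^(i+j)·(minor ij) (rows/columns in the sector order above):
  C_11 = (0.85)(0.95) − (-0.05)(-0.05) = 0.8050
  C_12 = −[(-0.40)(0.95) − (-0.05)(0.00)] = 0.3800
  C_13 = (-0.40)(-0.05) − (0.85)(0.00) = 0.0200
  C_21 = −[(-0.30)(0.95) − (-0.05)(-0.05)] = 0.2875
  C_22 = (0.65)(0.95) − (-0.05)(0.00) = 0.6175
  C_23 = −[(0.65)(-0.05) − (-0.30)(0.00)] = 0.0325
  C_31 = (-0.30)(-0.05) − (-0.05)(0.85) = 0.0575
  C_32 = −[(0.65)(-0.05) − (-0.05)(-0.40)] = 0.0525
  C_33 = (0.65)(0.85) − (-0.30)(-0.40) = 0.4325
det(I−A) = Σ_j (I−A)_1j·C_1j = (0.65)(0.8050) + (-0.30)(0.3800) + (-0.05)(0.0200) = 0.40825
adj(I−A) = Cᵀ =
  [ 0.8050   0.2875   0.0575]
  [ 0.3800   0.6175   0.0525]
  [ 0.0200   0.0325   0.4325]
(I − A)⁻¹ = adj(I−A) / det(I−A) ≈
  [   1.9718     0.7042     0.1408]
  [   0.9308     1.5126     0.1286]
  [   0.0490     0.0796     1.0594]
x = (I − A)⁻¹ d = adj(I−A)·d / det(I−A), with det(I−A) = 0.40825:
  x_1 = (0.8050·45 + 0.2875·125 + 0.0575·85) / 0.40825 = 77.05 / 0.40825 ≈ 188.73
  x_2 = (0.3800·45 + 0.6175·125 + 0.0525·85) / 0.40825 = 98.75 / 0.40825 ≈ 241.89
  x_3 = (0.0200·45 + 0.0325·125 + 0.4325·85) / 0.40825 = 41.725 / 0.40825 ≈ 102.20

x_1 = 188.73, x_2 = 241.89, x_3 = 102.20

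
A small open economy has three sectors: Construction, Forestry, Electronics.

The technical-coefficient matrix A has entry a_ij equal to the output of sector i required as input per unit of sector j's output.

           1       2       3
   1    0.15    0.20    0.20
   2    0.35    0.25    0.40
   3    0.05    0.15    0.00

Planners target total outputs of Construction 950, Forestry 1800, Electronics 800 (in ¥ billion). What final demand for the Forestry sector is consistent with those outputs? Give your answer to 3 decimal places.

d_2 = 697.500

I − A =
  [   0.85    -0.20    -0.20]
  [  -0.35     0.75    -0.40]
  [  -0.05    -0.15     1.00]
d = (I − A) x:
  d_1 = (+0.85)·950 + (-0.20)·1800 + (-0.20)·800 = 287.500
  d_2 = (-0.35)·950 + (+0.75)·1800 + (-0.40)·800 = 697.500
  d_3 = (-0.05)·950 + (-0.15)·1800 + (+1.00)·800 = 482.500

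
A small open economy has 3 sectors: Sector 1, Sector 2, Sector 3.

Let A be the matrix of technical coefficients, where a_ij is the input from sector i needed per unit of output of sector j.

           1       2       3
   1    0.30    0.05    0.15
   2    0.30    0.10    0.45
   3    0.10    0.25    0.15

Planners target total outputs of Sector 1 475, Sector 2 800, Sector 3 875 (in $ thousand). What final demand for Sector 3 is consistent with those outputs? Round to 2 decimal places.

d_3 = 496.25

I − A =
  [   0.70    -0.05    -0.15]
  [  -0.30     0.90    -0.45]
  [  -0.10    -0.25     0.85]
d = (I − A) x:
  d_1 = (+0.70)·475 + (-0.05)·800 + (-0.15)·875 = 161.25
  d_2 = (-0.30)·475 + (+0.90)·800 + (-0.45)·875 = 183.75
  d_3 = (-0.10)·475 + (-0.25)·800 + (+0.85)·875 = 496.25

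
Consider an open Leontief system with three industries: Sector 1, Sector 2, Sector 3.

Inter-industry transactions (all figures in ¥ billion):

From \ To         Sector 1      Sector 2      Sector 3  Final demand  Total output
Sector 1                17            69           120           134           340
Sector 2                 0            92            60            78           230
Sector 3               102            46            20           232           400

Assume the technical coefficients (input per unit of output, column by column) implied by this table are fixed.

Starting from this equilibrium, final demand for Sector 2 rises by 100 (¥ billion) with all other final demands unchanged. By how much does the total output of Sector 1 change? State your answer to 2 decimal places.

Δx_1 = 77.44

Technical coefficients a_ij = z_ij / X_j:
  a_11 = 17/340 = 0.05, a_21 = 0/340 = 0.00, a_31 = 102/340 = 0.30
  a_12 = 69/230 = 0.30, a_22 = 92/230 = 0.40, a_32 = 46/230 = 0.20
  a_13 = 120/400 = 0.30, a_23 = 60/400 = 0.15, a_33 = 20/400 = 0.05
I − A =
  [   0.95    -0.30    -0.30]
  [   0.00     0.60    -0.15]
  [  -0.30    -0.20     0.95]
Cofactors of I−A, C_ij = (−1)^(i+j)·(minor ij) (rows/columns in the sector order above):
  C_11 = (0.60)(0.95) − (-0.15)(-0.20) = 0.5400
  C_12 = −[(0.00)(0.95) − (-0.15)(-0.30)] = 0.0450
  C_13 = (0.00)(-0.20) − (0.60)(-0.30) = 0.1800
  C_21 = −[(-0.30)(0.95) − (-0.30)(-0.20)] = 0.3450
  C_22 = (0.95)(0.95) − (-0.30)(-0.30) = 0.8125
  C_23 = −[(0.95)(-0.20) − (-0.30)(-0.30)] = 0.2800
  C_31 = (-0.30)(-0.15) − (-0.30)(0.60) = 0.2250
  C_32 = −[(0.95)(-0.15) − (-0.30)(0.00)] = 0.1425
  C_33 = (0.95)(0.60) − (-0.30)(0.00) = 0.5700
det(I−A) = Σ_j (I−A)_1j·C_1j = (0.95)(0.5400) + (-0.30)(0.0450) + (-0.30)(0.1800) = 0.4455
adj(I−A) = Cᵀ =
  [ 0.5400   0.3450   0.2250]
  [ 0.0450   0.8125   0.1425]
  [ 0.1800   0.2800   0.5700]
(I − A)⁻¹ = adj(I−A) / det(I−A) ≈
  [   1.2121     0.7744     0.5051]
  [   0.1010     1.8238     0.3199]
  [   0.4040     0.6285     1.2795]
Δx = (I − A)⁻¹ Δd with Δd having +100 in the Sector 2 component and 0 elsewhere.
So Δx_1 = L_12 · (+100), where L_12 = adj(I−A)_12 / det(I−A) = 0.3450 / 0.4455.
Δx_1 = 0.3450 × (+100) / 0.4455 = 34.50 / 0.4455 ≈ 77.44.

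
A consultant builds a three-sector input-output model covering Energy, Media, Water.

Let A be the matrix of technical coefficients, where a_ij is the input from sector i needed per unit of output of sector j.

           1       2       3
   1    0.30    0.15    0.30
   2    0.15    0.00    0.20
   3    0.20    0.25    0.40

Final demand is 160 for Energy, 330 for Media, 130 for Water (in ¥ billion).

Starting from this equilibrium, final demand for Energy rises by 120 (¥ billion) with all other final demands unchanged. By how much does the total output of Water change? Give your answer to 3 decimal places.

Δx_3 = 96.856

I − A =
  [   0.70    -0.15    -0.30]
  [  -0.15     1.00    -0.20]
  [  -0.20    -0.25     0.60]
Cofactors of I−A, C_ij = (−1)^(i+j)·(minor ij) (rows/columns in the sector order above):
  C_11 = (1.00)(0.60) − (-0.20)(-0.25) = 0.5500
  C_12 = −[(-0.15)(0.60) − (-0.20)(-0.20)] = 0.1300
  C_13 = (-0.15)(-0.25) − (1.00)(-0.20) = 0.2375
  C_21 = −[(-0.15)(0.60) − (-0.30)(-0.25)] = 0.1650
  C_22 = (0.70)(0.60) − (-0.30)(-0.20) = 0.3600
  C_23 = −[(0.70)(-0.25) − (-0.15)(-0.20)] = 0.2050
  C_31 = (-0.15)(-0.20) − (-0.30)(1.00) = 0.3300
  C_32 = −[(0.70)(-0.20) − (-0.30)(-0.15)] = 0.1850
  C_33 = (0.70)(1.00) − (-0.15)(-0.15) = 0.6775
det(I−A) = Σ_j (I−A)_1j·C_1j = (0.70)(0.5500) + (-0.15)(0.1300) + (-0.30)(0.2375) = 0.29425
adj(I−A) = Cᵀ =
  [ 0.5500   0.1650   0.3300]
  [ 0.1300   0.3600   0.1850]
  [ 0.2375   0.2050   0.6775]
(I − A)⁻¹ = adj(I−A) / det(I−A) ≈
  [   1.8692     0.5607     1.1215]
  [   0.4418     1.2234     0.6287]
  [   0.8071     0.6967     2.3025]
Δx = (I − A)⁻¹ Δd with Δd having +120 in the Energy component and 0 elsewhere.
So Δx_3 = L_31 · (+120), where L_31 = adj(I−A)_31 / det(I−A) = 0.2375 / 0.29425.
Δx_3 = 0.2375 × (+120) / 0.29425 = 28.50 / 0.29425 ≈ 96.856.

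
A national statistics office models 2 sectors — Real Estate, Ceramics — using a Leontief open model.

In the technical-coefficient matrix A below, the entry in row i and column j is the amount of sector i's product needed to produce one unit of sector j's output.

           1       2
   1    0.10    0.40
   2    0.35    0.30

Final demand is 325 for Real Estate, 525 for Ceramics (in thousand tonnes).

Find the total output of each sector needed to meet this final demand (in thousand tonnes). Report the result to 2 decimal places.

x_1 = 892.86, x_2 = 1196.43

I − A =
  [   0.90    -0.40]
  [  -0.35     0.70]
det(I−A) = (0.90)(0.70) − (-0.40)(-0.35) = 0.4900
adj(I−A) = [[0.70, 0.40], [0.35, 0.90]]
(I − A)⁻¹ = adj(I−A) / det(I−A) ≈
  [   1.4286     0.8163]
  [   0.7143     1.8367]
x = (I − A)⁻¹ d = adj(I−A)·d / det(I−A), with det(I−A) = 0.4900:
  x_1 = (0.70·325 + 0.40·525) / 0.4900 = 437.50 / 0.4900 ≈ 892.86
  x_2 = (0.35·325 + 0.90·525) / 0.4900 = 586.25 / 0.4900 ≈ 1196.43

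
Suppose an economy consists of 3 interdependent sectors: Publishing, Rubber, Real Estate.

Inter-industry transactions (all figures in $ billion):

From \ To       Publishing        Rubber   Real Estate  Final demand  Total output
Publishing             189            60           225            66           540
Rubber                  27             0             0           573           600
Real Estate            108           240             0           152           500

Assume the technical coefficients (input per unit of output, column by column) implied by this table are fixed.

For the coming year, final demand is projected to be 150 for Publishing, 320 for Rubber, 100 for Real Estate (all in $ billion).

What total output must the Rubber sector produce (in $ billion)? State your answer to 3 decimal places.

Technical coefficients a_ij = z_ij / X_j:
  a_11 = 189/540 = 0.35, a_21 = 27/540 = 0.05, a_31 = 108/540 = 0.20
  a_12 = 60/600 = 0.10, a_22 = 0/600 = 0.00, a_32 = 240/600 = 0.40
  a_13 = 225/500 = 0.45, a_23 = 0/500 = 0.00, a_33 = 0/500 = 0.00
I − A =
  [   0.65    -0.10    -0.45]
  [  -0.05     1.00     0.00]
  [  -0.20    -0.40     1.00]
Cofactors of I−A, C_ij = (−1)^(i+j)·(minor ij) (rows/columns in the sector order above):
  C_11 = (1.00)(1.00) − (0.00)(-0.40) = 1.0000
  C_12 = −[(-0.05)(1.00) − (0.00)(-0.20)] = 0.0500
  C_13 = (-0.05)(-0.40) − (1.00)(-0.20) = 0.2200
  C_21 = −[(-0.10)(1.00) − (-0.45)(-0.40)] = 0.2800
  C_22 = (0.65)(1.00) − (-0.45)(-0.20) = 0.5600
  C_23 = −[(0.65)(-0.40) − (-0.10)(-0.20)] = 0.2800
  C_31 = (-0.10)(0.00) − (-0.45)(1.00) = 0.4500
  C_32 = −[(0.65)(0.00) − (-0.45)(-0.05)] = 0.0225
  C_33 = (0.65)(1.00) − (-0.10)(-0.05) = 0.6450
det(I−A) = Σ_j (I−A)_1j·C_1j = (0.65)(1.0000) + (-0.10)(0.0500) + (-0.45)(0.2200) = 0.5460
adj(I−A) = Cᵀ =
  [ 1.0000   0.2800   0.4500]
  [ 0.0500   0.5600   0.0225]
  [ 0.2200   0.2800   0.6450]
(I − A)⁻¹ = adj(I−A) / det(I−A) ≈
  [   1.8315     0.5128     0.8242]
  [   0.0916     1.0256     0.0412]
  [   0.4029     0.5128     1.1813]
x = (I − A)⁻¹ d = adj(I−A)·d / det(I−A), with det(I−A) = 0.5460:
  x_1 = (1.0000·150 + 0.2800·320 + 0.4500·100) / 0.5460 = 284.60 / 0.5460 ≈ 521.245
  x_2 = (0.0500·150 + 0.5600·320 + 0.0225·100) / 0.5460 = 188.95 / 0.5460 ≈ 346.062
  x_3 = (0.2200·150 + 0.2800·320 + 0.6450·100) / 0.5460 = 187.10 / 0.5460 ≈ 342.674

x_2 = 346.062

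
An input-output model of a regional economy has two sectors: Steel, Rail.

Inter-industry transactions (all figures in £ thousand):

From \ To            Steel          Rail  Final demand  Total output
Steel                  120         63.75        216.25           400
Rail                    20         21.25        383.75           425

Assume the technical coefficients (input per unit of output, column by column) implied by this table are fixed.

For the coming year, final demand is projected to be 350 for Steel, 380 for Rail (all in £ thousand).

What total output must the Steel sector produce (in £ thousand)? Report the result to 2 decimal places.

x_1 = 592.40

Technical coefficients a_ij = z_ij / X_j:
  a_11 = 120/400 = 0.30, a_21 = 20/400 = 0.05
  a_12 = 63.75/425 = 0.15, a_22 = 21.25/425 = 0.05
I − A =
  [   0.70    -0.15]
  [  -0.05     0.95]
det(I−A) = (0.70)(0.95) − (-0.15)(-0.05) = 0.6575
adj(I−A) = [[0.95, 0.15], [0.05, 0.70]]
(I − A)⁻¹ = adj(I−A) / det(I−A) ≈
  [   1.4449     0.2281]
  [   0.0760     1.0646]
x = (I − A)⁻¹ d = adj(I−A)·d / det(I−A), with det(I−A) = 0.6575:
  x_1 = (0.95·350 + 0.15·380) / 0.6575 = 389.50 / 0.6575 ≈ 592.40
  x_2 = (0.05·350 + 0.70·380) / 0.6575 = 283.50 / 0.6575 ≈ 431.18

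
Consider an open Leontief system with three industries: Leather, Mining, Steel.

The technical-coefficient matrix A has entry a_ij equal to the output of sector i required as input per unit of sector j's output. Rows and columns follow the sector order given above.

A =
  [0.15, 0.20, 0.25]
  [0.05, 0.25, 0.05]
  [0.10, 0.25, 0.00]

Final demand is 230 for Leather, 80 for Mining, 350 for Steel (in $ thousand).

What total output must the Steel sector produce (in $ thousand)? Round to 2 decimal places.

I − A =
  [   0.85    -0.20    -0.25]
  [  -0.05     0.75    -0.05]
  [  -0.10    -0.25     1.00]
Cofactors of I−A, C_ij = (−1)^(i+j)·(minor ij) (rows/columns in the sector order above):
  C_11 = (0.75)(1.00) − (-0.05)(-0.25) = 0.7375
  C_12 = −[(-0.05)(1.00) − (-0.05)(-0.10)] = 0.0550
  C_13 = (-0.05)(-0.25) − (0.75)(-0.10) = 0.0875
  C_21 = −[(-0.20)(1.00) − (-0.25)(-0.25)] = 0.2625
  C_22 = (0.85)(1.00) − (-0.25)(-0.10) = 0.8250
  C_23 = −[(0.85)(-0.25) − (-0.20)(-0.10)] = 0.2325
  C_31 = (-0.20)(-0.05) − (-0.25)(0.75) = 0.1975
  C_32 = −[(0.85)(-0.05) − (-0.25)(-0.05)] = 0.0550
  C_33 = (0.85)(0.75) − (-0.20)(-0.05) = 0.6275
det(I−A) = Σ_j (I−A)_1j·C_1j = (0.85)(0.7375) + (-0.20)(0.0550) + (-0.25)(0.0875) = 0.5940
adj(I−A) = Cᵀ =
  [ 0.7375   0.2625   0.1975]
  [ 0.0550   0.8250   0.0550]
  [ 0.0875   0.2325   0.6275]
(I − A)⁻¹ = adj(I−A) / det(I−A) ≈
  [   1.2416     0.4419     0.3325]
  [   0.0926     1.3889     0.0926]
  [   0.1473     0.3914     1.0564]
x = (I − A)⁻¹ d = adj(I−A)·d / det(I−A), with det(I−A) = 0.5940:
  x_L = (0.7375·230 + 0.2625·80 + 0.1975·350) / 0.5940 = 259.75 / 0.5940 ≈ 437.29
  x_M = (0.0550·230 + 0.8250·80 + 0.0550·350) / 0.5940 = 97.90 / 0.5940 ≈ 164.81
  x_S = (0.0875·230 + 0.2325·80 + 0.6275·350) / 0.5940 = 258.35 / 0.5940 ≈ 434.93

x_S = 434.93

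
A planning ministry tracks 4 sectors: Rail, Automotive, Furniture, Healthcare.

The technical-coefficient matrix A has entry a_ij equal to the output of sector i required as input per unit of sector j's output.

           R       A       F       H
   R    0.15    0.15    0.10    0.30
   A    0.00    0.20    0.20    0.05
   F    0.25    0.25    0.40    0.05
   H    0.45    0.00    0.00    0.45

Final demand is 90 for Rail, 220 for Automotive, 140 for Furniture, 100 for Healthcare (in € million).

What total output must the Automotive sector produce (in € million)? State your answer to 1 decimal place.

I − A =
  [   0.85    -0.15    -0.10    -0.30]
  [   0.00     0.80    -0.20    -0.05]
  [  -0.25    -0.25     0.60    -0.05]
  [  -0.45     0.00     0.00     0.55]
Compute the cofactors C_ij = (−1)^(i+j)·(3×3 minor ij) of I−A; the adjugate is their transpose:
adj(I−A) = Cᵀ =
  [ 0.236500   0.063250   0.060500   0.140250]
  [ 0.045500   0.183500   0.068750   0.047750]
  [ 0.133625   0.107125   0.262625   0.106500]
  [ 0.193500   0.051750   0.049500   0.338000]
det(I−A) = Σ_j (I−A)_1j·C_1j = (0.85)(0.236500) + (-0.15)(0.045500) + (-0.10)(0.133625) + (-0.30)(0.193500) = 0.1227875
(I − A)⁻¹ = adj(I−A) / det(I−A) ≈
  [   1.9261     0.5151     0.4927     1.1422]
  [   0.3706     1.4945     0.5599     0.3889]
  [   1.0883     0.8724     2.1389     0.8674]
  [   1.5759     0.4215     0.4031     2.7527]
x = (I − A)⁻¹ d = adj(I−A)·d / det(I−A), with det(I−A) = 0.1227875:
  x_R = (0.236500·90 + 0.063250·220 + 0.060500·140 + 0.140250·100) / 0.1227875 = 57.695 / 0.1227875 ≈ 469.9
  x_A = (0.045500·90 + 0.183500·220 + 0.068750·140 + 0.047750·100) / 0.1227875 = 58.865 / 0.1227875 ≈ 479.4
  x_F = (0.133625·90 + 0.107125·220 + 0.262625·140 + 0.106500·100) / 0.1227875 = 83.01125 / 0.1227875 ≈ 676.1
  x_H = (0.193500·90 + 0.051750·220 + 0.049500·140 + 0.338000·100) / 0.1227875 = 69.53 / 0.1227875 ≈ 566.3

x_A = 479.4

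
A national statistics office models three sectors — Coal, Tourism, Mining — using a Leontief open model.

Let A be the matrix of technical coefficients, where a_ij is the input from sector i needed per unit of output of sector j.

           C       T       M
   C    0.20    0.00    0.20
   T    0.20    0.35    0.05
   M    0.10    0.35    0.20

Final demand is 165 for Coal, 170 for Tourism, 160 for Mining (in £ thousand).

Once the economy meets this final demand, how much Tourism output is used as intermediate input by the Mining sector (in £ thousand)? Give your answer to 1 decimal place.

z_TM = 20.4

I − A =
  [   0.80     0.00    -0.20]
  [  -0.20     0.65    -0.05]
  [  -0.10    -0.35     0.80]
Cofactors of I−A, C_ij = (−1)^(i+j)·(minor ij) (rows/columns in the sector order above):
  C_11 = (0.65)(0.80) − (-0.05)(-0.35) = 0.5025
  C_12 = −[(-0.20)(0.80) − (-0.05)(-0.10)] = 0.1650
  C_13 = (-0.20)(-0.35) − (0.65)(-0.10) = 0.1350
  C_21 = −[(0.00)(0.80) − (-0.20)(-0.35)] = 0.0700
  C_22 = (0.80)(0.80) − (-0.20)(-0.10) = 0.6200
  C_23 = −[(0.80)(-0.35) − (0.00)(-0.10)] = 0.2800
  C_31 = (0.00)(-0.05) − (-0.20)(0.65) = 0.1300
  C_32 = −[(0.80)(-0.05) − (-0.20)(-0.20)] = 0.0800
  C_33 = (0.80)(0.65) − (0.00)(-0.20) = 0.5200
det(I−A) = Σ_j (I−A)_1j·C_1j = (0.80)(0.5025) + (0.00)(0.1650) + (-0.20)(0.1350) = 0.3750
adj(I−A) = Cᵀ =
  [ 0.5025   0.0700   0.1300]
  [ 0.1650   0.6200   0.0800]
  [ 0.1350   0.2800   0.5200]
(I − A)⁻¹ = adj(I−A) / det(I−A) ≈
  [   1.3400     0.1867     0.3467]
  [   0.4400     1.6533     0.2133]
  [   0.3600     0.7467     1.3867]
First solve x = (I − A)⁻¹ d = adj(I−A)·d / det(I−A); in particular x_M = (0.1350·165 + 0.2800·170 + 0.5200·160) / 0.3750 = 153.075 / 0.3750 = 408.200.
Intermediate flow from T to M: z_TM = a_TM · x_M = 0.05 × 153.075 / 0.3750 = 7.65375 / 0.3750 ≈ 20.4.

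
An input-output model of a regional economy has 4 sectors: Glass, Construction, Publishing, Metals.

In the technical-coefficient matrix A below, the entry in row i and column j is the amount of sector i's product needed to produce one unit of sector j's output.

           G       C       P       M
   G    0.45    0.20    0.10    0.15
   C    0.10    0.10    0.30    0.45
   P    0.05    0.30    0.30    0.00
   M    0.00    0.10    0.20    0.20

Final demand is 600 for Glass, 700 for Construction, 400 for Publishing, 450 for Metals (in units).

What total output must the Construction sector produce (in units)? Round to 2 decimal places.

x_C = 2284.58

I − A =
  [   0.55    -0.20    -0.10    -0.15]
  [  -0.10     0.90    -0.30    -0.45]
  [  -0.05    -0.30     0.70     0.00]
  [   0.00    -0.10    -0.20     0.80]
Compute the cofactors C_ij = (−1)^(i+j)·(3×3 minor ij) of I−A; the adjugate is their transpose:
adj(I−A) = Cᵀ =
  [ 0.37350   0.15550   0.16500   0.15750]
  [ 0.07250   0.30250   0.19250   0.18375]
  [ 0.05775   0.14075   0.35375   0.09000]
  [ 0.02350   0.07300   0.11250   0.27250]
det(I−A) = Σ_j (I−A)_1j·C_1j = (0.55)(0.37350) + (-0.20)(0.07250) + (-0.10)(0.05775) + (-0.15)(0.02350) = 0.181625
(I − A)⁻¹ = adj(I−A) / det(I−A) ≈
  [   2.0564     0.8562     0.9085     0.8672]
  [   0.3992     1.6655     1.0599     1.0117]
  [   0.3180     0.7749     1.9477     0.4955]
  [   0.1294     0.4019     0.6194     1.5003]
x = (I − A)⁻¹ d = adj(I−A)·d / det(I−A), with det(I−A) = 0.181625:
  x_G = (0.37350·600 + 0.15550·700 + 0.16500·400 + 0.15750·450) / 0.181625 = 469.825 / 0.181625 ≈ 2586.79
  x_C = (0.07250·600 + 0.30250·700 + 0.19250·400 + 0.18375·450) / 0.181625 = 414.9375 / 0.181625 ≈ 2284.58
  x_P = (0.05775·600 + 0.14075·700 + 0.35375·400 + 0.09000·450) / 0.181625 = 315.175 / 0.181625 ≈ 1735.31
  x_M = (0.02350·600 + 0.07300·700 + 0.11250·400 + 0.27250·450) / 0.181625 = 232.825 / 0.181625 ≈ 1281.90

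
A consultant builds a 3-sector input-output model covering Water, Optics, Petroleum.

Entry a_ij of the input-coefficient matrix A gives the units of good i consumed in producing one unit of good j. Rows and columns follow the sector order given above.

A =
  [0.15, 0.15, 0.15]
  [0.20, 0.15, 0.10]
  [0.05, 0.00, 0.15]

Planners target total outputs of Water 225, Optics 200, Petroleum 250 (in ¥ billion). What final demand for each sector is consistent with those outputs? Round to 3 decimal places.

I − A =
  [   0.85    -0.15    -0.15]
  [  -0.20     0.85    -0.10]
  [  -0.05     0.00     0.85]
d = (I − A) x:
  d_W = (+0.85)·225 + (-0.15)·200 + (-0.15)·250 = 123.750
  d_O = (-0.20)·225 + (+0.85)·200 + (-0.10)·250 = 100.000
  d_P = (-0.05)·225 + (+0.00)·200 + (+0.85)·250 = 201.250

d_W = 123.750, d_O = 100.000, d_P = 201.250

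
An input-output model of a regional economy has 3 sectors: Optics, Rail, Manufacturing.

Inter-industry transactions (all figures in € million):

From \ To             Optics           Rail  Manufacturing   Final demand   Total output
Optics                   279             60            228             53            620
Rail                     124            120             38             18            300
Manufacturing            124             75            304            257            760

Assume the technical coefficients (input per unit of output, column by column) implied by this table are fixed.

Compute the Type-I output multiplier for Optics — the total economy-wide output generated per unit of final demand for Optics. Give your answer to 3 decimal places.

Technical coefficients a_ij = z_ij / X_j:
  a_OO = 279/620 = 0.45, a_RO = 124/620 = 0.20, a_MO = 124/620 = 0.20
  a_OR = 60/300 = 0.20, a_RR = 120/300 = 0.40, a_MR = 75/300 = 0.25
  a_OM = 228/760 = 0.30, a_RM = 38/760 = 0.05, a_MM = 304/760 = 0.40
I − A =
  [   0.55    -0.20    -0.30]
  [  -0.20     0.60    -0.05]
  [  -0.20    -0.25     0.60]
Cofactors of I−A, C_ij = (−1)^(i+j)·(minor ij) (rows/columns in the sector order above):
  C_11 = (0.60)(0.60) − (-0.05)(-0.25) = 0.3475
  C_12 = −[(-0.20)(0.60) − (-0.05)(-0.20)] = 0.1300
  C_13 = (-0.20)(-0.25) − (0.60)(-0.20) = 0.1700
  C_21 = −[(-0.20)(0.60) − (-0.30)(-0.25)] = 0.1950
  C_22 = (0.55)(0.60) − (-0.30)(-0.20) = 0.2700
  C_23 = −[(0.55)(-0.25) − (-0.20)(-0.20)] = 0.1775
  C_31 = (-0.20)(-0.05) − (-0.30)(0.60) = 0.1900
  C_32 = −[(0.55)(-0.05) − (-0.30)(-0.20)] = 0.0875
  C_33 = (0.55)(0.60) − (-0.20)(-0.20) = 0.2900
det(I−A) = Σ_j (I−A)_1j·C_1j = (0.55)(0.3475) + (-0.20)(0.1300) + (-0.30)(0.1700) = 0.114125
adj(I−A) = Cᵀ =
  [ 0.3475   0.1950   0.1900]
  [ 0.1300   0.2700   0.0875]
  [ 0.1700   0.1775   0.2900]
(I − A)⁻¹ = adj(I−A) / det(I−A) ≈
  [   3.0449     1.7087     1.6648]
  [   1.1391     2.3658     0.7667]
  [   1.4896     1.5553     2.5411]
The output multiplier for sector j is the column-j sum of the Leontief inverse (I − A)⁻¹ = adj(I−A) / det(I−A).
Column O of adj(I−A): (0.3475, 0.1300, 0.1700); det(I−A) = 0.114125.
m_O = (0.3475 + 0.1300 + 0.1700) / 0.114125 = 0.6475 / 0.114125 ≈ 5.674.

m_O = 5.674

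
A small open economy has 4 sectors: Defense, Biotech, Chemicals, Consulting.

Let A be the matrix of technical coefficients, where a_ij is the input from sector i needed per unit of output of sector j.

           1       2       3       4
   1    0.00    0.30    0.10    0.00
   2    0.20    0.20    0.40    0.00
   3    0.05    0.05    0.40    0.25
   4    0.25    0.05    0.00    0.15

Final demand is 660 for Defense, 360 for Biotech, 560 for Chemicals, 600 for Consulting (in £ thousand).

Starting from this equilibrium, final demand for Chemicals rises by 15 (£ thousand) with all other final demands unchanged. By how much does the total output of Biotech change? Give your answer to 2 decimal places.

I − A =
  [   1.00    -0.30    -0.10     0.00]
  [  -0.20     0.80    -0.40     0.00]
  [  -0.05    -0.05     0.60    -0.25]
  [  -0.25    -0.05     0.00     0.85]
Compute the cofactors C_ij = (−1)^(i+j)·(3×3 minor ij) of I−A; the adjugate is their transpose:
adj(I−A) = Cᵀ =
  [ 0.3860   0.1585   0.1700   0.0500]
  [ 0.1440   0.4995   0.3570   0.1050]
  [ 0.0950   0.0865   0.6290   0.1850]
  [ 0.1220   0.0760   0.0710   0.4130]
det(I−A) = Σ_j (I−A)_1j·C_1j = (1.00)(0.3860) + (-0.30)(0.1440) + (-0.10)(0.0950) + (0.00)(0.1220) = 0.3333
(I − A)⁻¹ = adj(I−A) / det(I−A) ≈
  [   1.1581     0.4755     0.5101     0.1500]
  [   0.4320     1.4986     1.0711     0.3150]
  [   0.2850     0.2595     1.8872     0.5551]
  [   0.3660     0.2280     0.2130     1.2391]
Δx = (I − A)⁻¹ Δd with Δd having +15 in the Chemicals component and 0 elsewhere.
So Δx_2 = L_23 · (+15), where L_23 = adj(I−A)_23 / det(I−A) = 0.3570 / 0.3333.
Δx_2 = 0.3570 × (+15) / 0.3333 = 5.355 / 0.3333 ≈ 16.07.

Δx_2 = 16.07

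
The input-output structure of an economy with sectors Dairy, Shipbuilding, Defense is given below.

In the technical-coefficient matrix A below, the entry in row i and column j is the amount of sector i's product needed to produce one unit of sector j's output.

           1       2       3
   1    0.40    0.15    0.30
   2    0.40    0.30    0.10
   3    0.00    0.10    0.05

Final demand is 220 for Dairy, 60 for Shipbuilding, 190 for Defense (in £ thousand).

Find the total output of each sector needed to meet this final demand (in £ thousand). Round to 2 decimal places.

I − A =
  [   0.60    -0.15    -0.30]
  [  -0.40     0.70    -0.10]
  [   0.00    -0.10     0.95]
Cofactors of I−A, C_ij = (−1)^(i+j)·(minor ij) (rows/columns in the sector order above):
  C_11 = (0.70)(0.95) − (-0.10)(-0.10) = 0.6550
  C_12 = −[(-0.40)(0.95) − (-0.10)(0.00)] = 0.3800
  C_13 = (-0.40)(-0.10) − (0.70)(0.00) = 0.0400
  C_21 = −[(-0.15)(0.95) − (-0.30)(-0.10)] = 0.1725
  C_22 = (0.60)(0.95) − (-0.30)(0.00) = 0.5700
  C_23 = −[(0.60)(-0.10) − (-0.15)(0.00)] = 0.0600
  C_31 = (-0.15)(-0.10) − (-0.30)(0.70) = 0.2250
  C_32 = −[(0.60)(-0.10) − (-0.30)(-0.40)] = 0.1800
  C_33 = (0.60)(0.70) − (-0.15)(-0.40) = 0.3600
det(I−A) = Σ_j (I−A)_1j·C_1j = (0.60)(0.6550) + (-0.15)(0.3800) + (-0.30)(0.0400) = 0.3240
adj(I−A) = Cᵀ =
  [ 0.6550   0.1725   0.2250]
  [ 0.3800   0.5700   0.1800]
  [ 0.0400   0.0600   0.3600]
(I − A)⁻¹ = adj(I−A) / det(I−A) ≈
  [   2.0216     0.5324     0.6944]
  [   1.1728     1.7593     0.5556]
  [   0.1235     0.1852     1.1111]
x = (I − A)⁻¹ d = adj(I−A)·d / det(I−A), with det(I−A) = 0.3240:
  x_1 = (0.6550·220 + 0.1725·60 + 0.2250·190) / 0.3240 = 197.20 / 0.3240 ≈ 608.64
  x_2 = (0.3800·220 + 0.5700·60 + 0.1800·190) / 0.3240 = 152.00 / 0.3240 ≈ 469.14
  x_3 = (0.0400·220 + 0.0600·60 + 0.3600·190) / 0.3240 = 80.80 / 0.3240 ≈ 249.38

x_1 = 608.64, x_2 = 469.14, x_3 = 249.38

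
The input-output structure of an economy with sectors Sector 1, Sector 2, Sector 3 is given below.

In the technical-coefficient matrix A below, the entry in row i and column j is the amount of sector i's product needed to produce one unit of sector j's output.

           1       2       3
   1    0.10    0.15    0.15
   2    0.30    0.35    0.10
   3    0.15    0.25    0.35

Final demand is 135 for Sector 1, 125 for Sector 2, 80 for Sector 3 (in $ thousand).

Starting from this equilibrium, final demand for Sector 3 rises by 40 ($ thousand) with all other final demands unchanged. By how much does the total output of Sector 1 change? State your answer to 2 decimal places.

Δx_1 = 14.98

I − A =
  [   0.90    -0.15    -0.15]
  [  -0.30     0.65    -0.10]
  [  -0.15    -0.25     0.65]
Cofactors of I−A, C_ij = (−1)^(i+j)·(minor ij) (rows/columns in the sector order above):
  C_11 = (0.65)(0.65) − (-0.10)(-0.25) = 0.3975
  C_12 = −[(-0.30)(0.65) − (-0.10)(-0.15)] = 0.2100
  C_13 = (-0.30)(-0.25) − (0.65)(-0.15) = 0.1725
  C_21 = −[(-0.15)(0.65) − (-0.15)(-0.25)] = 0.1350
  C_22 = (0.90)(0.65) − (-0.15)(-0.15) = 0.5625
  C_23 = −[(0.90)(-0.25) − (-0.15)(-0.15)] = 0.2475
  C_31 = (-0.15)(-0.10) − (-0.15)(0.65) = 0.1125
  C_32 = −[(0.90)(-0.10) − (-0.15)(-0.30)] = 0.1350
  C_33 = (0.90)(0.65) − (-0.15)(-0.30) = 0.5400
det(I−A) = Σ_j (I−A)_1j·C_1j = (0.90)(0.3975) + (-0.15)(0.2100) + (-0.15)(0.1725) = 0.300375
adj(I−A) = Cᵀ =
  [ 0.3975   0.1350   0.1125]
  [ 0.2100   0.5625   0.1350]
  [ 0.1725   0.2475   0.5400]
(I − A)⁻¹ = adj(I−A) / det(I−A) ≈
  [   1.3233     0.4494     0.3745]
  [   0.6991     1.8727     0.4494]
  [   0.5743     0.8240     1.7978]
Δx = (I − A)⁻¹ Δd with Δd having +40 in the Sector 3 component and 0 elsewhere.
So Δx_1 = L_13 · (+40), where L_13 = adj(I−A)_13 / det(I−A) = 0.1125 / 0.300375.
Δx_1 = 0.1125 × (+40) / 0.300375 = 4.50 / 0.300375 ≈ 14.98.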